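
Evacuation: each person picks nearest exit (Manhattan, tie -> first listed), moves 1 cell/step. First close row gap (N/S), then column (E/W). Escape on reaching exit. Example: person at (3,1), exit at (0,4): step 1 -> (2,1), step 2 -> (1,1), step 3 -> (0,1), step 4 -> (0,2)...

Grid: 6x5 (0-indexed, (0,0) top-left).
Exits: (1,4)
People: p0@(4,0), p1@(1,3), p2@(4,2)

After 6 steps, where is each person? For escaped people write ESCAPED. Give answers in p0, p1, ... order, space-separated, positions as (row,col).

Step 1: p0:(4,0)->(3,0) | p1:(1,3)->(1,4)->EXIT | p2:(4,2)->(3,2)
Step 2: p0:(3,0)->(2,0) | p1:escaped | p2:(3,2)->(2,2)
Step 3: p0:(2,0)->(1,0) | p1:escaped | p2:(2,2)->(1,2)
Step 4: p0:(1,0)->(1,1) | p1:escaped | p2:(1,2)->(1,3)
Step 5: p0:(1,1)->(1,2) | p1:escaped | p2:(1,3)->(1,4)->EXIT
Step 6: p0:(1,2)->(1,3) | p1:escaped | p2:escaped

(1,3) ESCAPED ESCAPED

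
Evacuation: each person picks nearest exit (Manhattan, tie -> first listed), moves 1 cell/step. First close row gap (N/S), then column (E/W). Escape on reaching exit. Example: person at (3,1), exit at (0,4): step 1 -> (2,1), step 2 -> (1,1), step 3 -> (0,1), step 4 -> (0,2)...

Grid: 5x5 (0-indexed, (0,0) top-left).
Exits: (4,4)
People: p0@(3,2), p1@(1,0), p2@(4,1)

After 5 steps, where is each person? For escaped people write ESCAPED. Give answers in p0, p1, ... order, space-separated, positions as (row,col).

Step 1: p0:(3,2)->(4,2) | p1:(1,0)->(2,0) | p2:(4,1)->(4,2)
Step 2: p0:(4,2)->(4,3) | p1:(2,0)->(3,0) | p2:(4,2)->(4,3)
Step 3: p0:(4,3)->(4,4)->EXIT | p1:(3,0)->(4,0) | p2:(4,3)->(4,4)->EXIT
Step 4: p0:escaped | p1:(4,0)->(4,1) | p2:escaped
Step 5: p0:escaped | p1:(4,1)->(4,2) | p2:escaped

ESCAPED (4,2) ESCAPED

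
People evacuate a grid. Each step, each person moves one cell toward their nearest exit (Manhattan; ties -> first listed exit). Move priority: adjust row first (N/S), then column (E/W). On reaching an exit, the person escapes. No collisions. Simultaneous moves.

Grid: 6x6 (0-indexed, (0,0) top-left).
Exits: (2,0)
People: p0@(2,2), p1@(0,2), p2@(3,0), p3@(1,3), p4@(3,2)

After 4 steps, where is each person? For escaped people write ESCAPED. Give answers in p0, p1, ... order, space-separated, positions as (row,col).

Step 1: p0:(2,2)->(2,1) | p1:(0,2)->(1,2) | p2:(3,0)->(2,0)->EXIT | p3:(1,3)->(2,3) | p4:(3,2)->(2,2)
Step 2: p0:(2,1)->(2,0)->EXIT | p1:(1,2)->(2,2) | p2:escaped | p3:(2,3)->(2,2) | p4:(2,2)->(2,1)
Step 3: p0:escaped | p1:(2,2)->(2,1) | p2:escaped | p3:(2,2)->(2,1) | p4:(2,1)->(2,0)->EXIT
Step 4: p0:escaped | p1:(2,1)->(2,0)->EXIT | p2:escaped | p3:(2,1)->(2,0)->EXIT | p4:escaped

ESCAPED ESCAPED ESCAPED ESCAPED ESCAPED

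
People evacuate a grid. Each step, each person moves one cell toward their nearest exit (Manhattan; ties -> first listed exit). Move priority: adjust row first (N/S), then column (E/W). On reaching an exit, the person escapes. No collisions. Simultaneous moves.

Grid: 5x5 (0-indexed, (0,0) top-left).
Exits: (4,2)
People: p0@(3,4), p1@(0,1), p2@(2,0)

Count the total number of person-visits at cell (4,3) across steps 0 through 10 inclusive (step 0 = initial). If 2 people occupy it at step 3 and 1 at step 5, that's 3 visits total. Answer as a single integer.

Answer: 1

Derivation:
Step 0: p0@(3,4) p1@(0,1) p2@(2,0) -> at (4,3): 0 [-], cum=0
Step 1: p0@(4,4) p1@(1,1) p2@(3,0) -> at (4,3): 0 [-], cum=0
Step 2: p0@(4,3) p1@(2,1) p2@(4,0) -> at (4,3): 1 [p0], cum=1
Step 3: p0@ESC p1@(3,1) p2@(4,1) -> at (4,3): 0 [-], cum=1
Step 4: p0@ESC p1@(4,1) p2@ESC -> at (4,3): 0 [-], cum=1
Step 5: p0@ESC p1@ESC p2@ESC -> at (4,3): 0 [-], cum=1
Total visits = 1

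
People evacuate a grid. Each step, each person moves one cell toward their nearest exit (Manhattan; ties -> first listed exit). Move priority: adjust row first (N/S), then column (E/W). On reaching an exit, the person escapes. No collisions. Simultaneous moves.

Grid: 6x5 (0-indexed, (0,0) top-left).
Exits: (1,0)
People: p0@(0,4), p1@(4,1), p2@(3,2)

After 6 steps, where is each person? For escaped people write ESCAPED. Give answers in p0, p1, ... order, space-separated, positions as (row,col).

Step 1: p0:(0,4)->(1,4) | p1:(4,1)->(3,1) | p2:(3,2)->(2,2)
Step 2: p0:(1,4)->(1,3) | p1:(3,1)->(2,1) | p2:(2,2)->(1,2)
Step 3: p0:(1,3)->(1,2) | p1:(2,1)->(1,1) | p2:(1,2)->(1,1)
Step 4: p0:(1,2)->(1,1) | p1:(1,1)->(1,0)->EXIT | p2:(1,1)->(1,0)->EXIT
Step 5: p0:(1,1)->(1,0)->EXIT | p1:escaped | p2:escaped

ESCAPED ESCAPED ESCAPED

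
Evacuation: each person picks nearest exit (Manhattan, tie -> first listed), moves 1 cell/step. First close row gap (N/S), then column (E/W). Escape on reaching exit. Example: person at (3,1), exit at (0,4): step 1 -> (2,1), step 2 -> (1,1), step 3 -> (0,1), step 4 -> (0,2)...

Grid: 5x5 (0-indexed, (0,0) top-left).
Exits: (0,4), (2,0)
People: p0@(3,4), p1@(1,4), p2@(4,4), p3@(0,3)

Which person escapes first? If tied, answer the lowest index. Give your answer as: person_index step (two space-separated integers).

Step 1: p0:(3,4)->(2,4) | p1:(1,4)->(0,4)->EXIT | p2:(4,4)->(3,4) | p3:(0,3)->(0,4)->EXIT
Step 2: p0:(2,4)->(1,4) | p1:escaped | p2:(3,4)->(2,4) | p3:escaped
Step 3: p0:(1,4)->(0,4)->EXIT | p1:escaped | p2:(2,4)->(1,4) | p3:escaped
Step 4: p0:escaped | p1:escaped | p2:(1,4)->(0,4)->EXIT | p3:escaped
Exit steps: [3, 1, 4, 1]
First to escape: p1 at step 1

Answer: 1 1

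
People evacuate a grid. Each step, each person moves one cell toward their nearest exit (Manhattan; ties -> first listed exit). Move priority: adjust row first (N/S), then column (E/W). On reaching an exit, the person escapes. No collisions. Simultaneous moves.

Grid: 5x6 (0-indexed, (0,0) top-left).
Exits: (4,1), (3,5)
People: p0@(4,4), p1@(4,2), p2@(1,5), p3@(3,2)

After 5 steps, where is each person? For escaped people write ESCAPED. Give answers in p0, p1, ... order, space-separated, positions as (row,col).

Step 1: p0:(4,4)->(3,4) | p1:(4,2)->(4,1)->EXIT | p2:(1,5)->(2,5) | p3:(3,2)->(4,2)
Step 2: p0:(3,4)->(3,5)->EXIT | p1:escaped | p2:(2,5)->(3,5)->EXIT | p3:(4,2)->(4,1)->EXIT

ESCAPED ESCAPED ESCAPED ESCAPED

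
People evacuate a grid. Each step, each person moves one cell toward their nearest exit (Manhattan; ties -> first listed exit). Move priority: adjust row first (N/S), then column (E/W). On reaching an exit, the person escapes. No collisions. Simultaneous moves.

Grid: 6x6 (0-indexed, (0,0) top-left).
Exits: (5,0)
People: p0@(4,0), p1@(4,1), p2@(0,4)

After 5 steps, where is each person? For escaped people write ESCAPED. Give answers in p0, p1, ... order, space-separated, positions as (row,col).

Step 1: p0:(4,0)->(5,0)->EXIT | p1:(4,1)->(5,1) | p2:(0,4)->(1,4)
Step 2: p0:escaped | p1:(5,1)->(5,0)->EXIT | p2:(1,4)->(2,4)
Step 3: p0:escaped | p1:escaped | p2:(2,4)->(3,4)
Step 4: p0:escaped | p1:escaped | p2:(3,4)->(4,4)
Step 5: p0:escaped | p1:escaped | p2:(4,4)->(5,4)

ESCAPED ESCAPED (5,4)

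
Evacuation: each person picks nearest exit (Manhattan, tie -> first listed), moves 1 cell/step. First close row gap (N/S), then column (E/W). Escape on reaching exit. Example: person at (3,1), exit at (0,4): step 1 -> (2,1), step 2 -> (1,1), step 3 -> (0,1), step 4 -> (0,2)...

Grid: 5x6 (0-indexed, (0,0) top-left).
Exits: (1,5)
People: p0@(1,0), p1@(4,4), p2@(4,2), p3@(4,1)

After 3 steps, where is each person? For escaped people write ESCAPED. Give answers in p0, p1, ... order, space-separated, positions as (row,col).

Step 1: p0:(1,0)->(1,1) | p1:(4,4)->(3,4) | p2:(4,2)->(3,2) | p3:(4,1)->(3,1)
Step 2: p0:(1,1)->(1,2) | p1:(3,4)->(2,4) | p2:(3,2)->(2,2) | p3:(3,1)->(2,1)
Step 3: p0:(1,2)->(1,3) | p1:(2,4)->(1,4) | p2:(2,2)->(1,2) | p3:(2,1)->(1,1)

(1,3) (1,4) (1,2) (1,1)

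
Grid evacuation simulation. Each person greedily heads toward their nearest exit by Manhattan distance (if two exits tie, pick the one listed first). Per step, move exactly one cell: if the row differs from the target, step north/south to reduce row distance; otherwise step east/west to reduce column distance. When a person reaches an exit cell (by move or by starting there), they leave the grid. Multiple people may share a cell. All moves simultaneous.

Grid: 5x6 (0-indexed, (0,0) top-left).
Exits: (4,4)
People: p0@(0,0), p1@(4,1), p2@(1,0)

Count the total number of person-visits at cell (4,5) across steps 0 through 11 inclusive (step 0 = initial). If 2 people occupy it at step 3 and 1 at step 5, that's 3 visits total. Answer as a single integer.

Answer: 0

Derivation:
Step 0: p0@(0,0) p1@(4,1) p2@(1,0) -> at (4,5): 0 [-], cum=0
Step 1: p0@(1,0) p1@(4,2) p2@(2,0) -> at (4,5): 0 [-], cum=0
Step 2: p0@(2,0) p1@(4,3) p2@(3,0) -> at (4,5): 0 [-], cum=0
Step 3: p0@(3,0) p1@ESC p2@(4,0) -> at (4,5): 0 [-], cum=0
Step 4: p0@(4,0) p1@ESC p2@(4,1) -> at (4,5): 0 [-], cum=0
Step 5: p0@(4,1) p1@ESC p2@(4,2) -> at (4,5): 0 [-], cum=0
Step 6: p0@(4,2) p1@ESC p2@(4,3) -> at (4,5): 0 [-], cum=0
Step 7: p0@(4,3) p1@ESC p2@ESC -> at (4,5): 0 [-], cum=0
Step 8: p0@ESC p1@ESC p2@ESC -> at (4,5): 0 [-], cum=0
Total visits = 0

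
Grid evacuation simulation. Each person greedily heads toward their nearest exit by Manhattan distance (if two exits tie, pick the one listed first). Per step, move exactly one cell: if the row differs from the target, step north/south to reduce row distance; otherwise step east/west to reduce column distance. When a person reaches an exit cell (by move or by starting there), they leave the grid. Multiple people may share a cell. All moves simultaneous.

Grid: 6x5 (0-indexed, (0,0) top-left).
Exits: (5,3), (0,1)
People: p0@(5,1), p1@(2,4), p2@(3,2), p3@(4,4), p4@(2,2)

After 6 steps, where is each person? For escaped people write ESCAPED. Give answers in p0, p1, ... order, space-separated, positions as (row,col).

Step 1: p0:(5,1)->(5,2) | p1:(2,4)->(3,4) | p2:(3,2)->(4,2) | p3:(4,4)->(5,4) | p4:(2,2)->(1,2)
Step 2: p0:(5,2)->(5,3)->EXIT | p1:(3,4)->(4,4) | p2:(4,2)->(5,2) | p3:(5,4)->(5,3)->EXIT | p4:(1,2)->(0,2)
Step 3: p0:escaped | p1:(4,4)->(5,4) | p2:(5,2)->(5,3)->EXIT | p3:escaped | p4:(0,2)->(0,1)->EXIT
Step 4: p0:escaped | p1:(5,4)->(5,3)->EXIT | p2:escaped | p3:escaped | p4:escaped

ESCAPED ESCAPED ESCAPED ESCAPED ESCAPED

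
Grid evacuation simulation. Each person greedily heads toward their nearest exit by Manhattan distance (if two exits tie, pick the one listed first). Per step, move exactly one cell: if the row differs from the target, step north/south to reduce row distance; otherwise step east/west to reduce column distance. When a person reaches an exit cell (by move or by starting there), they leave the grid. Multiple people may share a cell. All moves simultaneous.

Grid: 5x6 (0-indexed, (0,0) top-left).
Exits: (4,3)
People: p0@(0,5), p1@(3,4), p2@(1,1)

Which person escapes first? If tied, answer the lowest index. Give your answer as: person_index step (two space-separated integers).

Step 1: p0:(0,5)->(1,5) | p1:(3,4)->(4,4) | p2:(1,1)->(2,1)
Step 2: p0:(1,5)->(2,5) | p1:(4,4)->(4,3)->EXIT | p2:(2,1)->(3,1)
Step 3: p0:(2,5)->(3,5) | p1:escaped | p2:(3,1)->(4,1)
Step 4: p0:(3,5)->(4,5) | p1:escaped | p2:(4,1)->(4,2)
Step 5: p0:(4,5)->(4,4) | p1:escaped | p2:(4,2)->(4,3)->EXIT
Step 6: p0:(4,4)->(4,3)->EXIT | p1:escaped | p2:escaped
Exit steps: [6, 2, 5]
First to escape: p1 at step 2

Answer: 1 2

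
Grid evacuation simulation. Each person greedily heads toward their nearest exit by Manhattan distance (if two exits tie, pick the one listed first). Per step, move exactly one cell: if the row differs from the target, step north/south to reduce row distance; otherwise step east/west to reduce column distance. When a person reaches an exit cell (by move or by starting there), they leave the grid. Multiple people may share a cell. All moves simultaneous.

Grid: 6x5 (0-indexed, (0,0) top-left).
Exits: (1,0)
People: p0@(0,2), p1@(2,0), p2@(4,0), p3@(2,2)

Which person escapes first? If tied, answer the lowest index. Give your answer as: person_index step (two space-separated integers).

Answer: 1 1

Derivation:
Step 1: p0:(0,2)->(1,2) | p1:(2,0)->(1,0)->EXIT | p2:(4,0)->(3,0) | p3:(2,2)->(1,2)
Step 2: p0:(1,2)->(1,1) | p1:escaped | p2:(3,0)->(2,0) | p3:(1,2)->(1,1)
Step 3: p0:(1,1)->(1,0)->EXIT | p1:escaped | p2:(2,0)->(1,0)->EXIT | p3:(1,1)->(1,0)->EXIT
Exit steps: [3, 1, 3, 3]
First to escape: p1 at step 1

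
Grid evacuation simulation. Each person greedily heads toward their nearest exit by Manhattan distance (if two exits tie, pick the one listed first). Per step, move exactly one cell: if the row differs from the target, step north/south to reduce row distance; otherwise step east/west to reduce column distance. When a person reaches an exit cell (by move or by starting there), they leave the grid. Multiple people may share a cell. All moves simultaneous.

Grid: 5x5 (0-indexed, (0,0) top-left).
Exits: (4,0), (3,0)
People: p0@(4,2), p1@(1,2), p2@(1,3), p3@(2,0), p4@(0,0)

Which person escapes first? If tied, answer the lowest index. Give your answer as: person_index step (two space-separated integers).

Answer: 3 1

Derivation:
Step 1: p0:(4,2)->(4,1) | p1:(1,2)->(2,2) | p2:(1,3)->(2,3) | p3:(2,0)->(3,0)->EXIT | p4:(0,0)->(1,0)
Step 2: p0:(4,1)->(4,0)->EXIT | p1:(2,2)->(3,2) | p2:(2,3)->(3,3) | p3:escaped | p4:(1,0)->(2,0)
Step 3: p0:escaped | p1:(3,2)->(3,1) | p2:(3,3)->(3,2) | p3:escaped | p4:(2,0)->(3,0)->EXIT
Step 4: p0:escaped | p1:(3,1)->(3,0)->EXIT | p2:(3,2)->(3,1) | p3:escaped | p4:escaped
Step 5: p0:escaped | p1:escaped | p2:(3,1)->(3,0)->EXIT | p3:escaped | p4:escaped
Exit steps: [2, 4, 5, 1, 3]
First to escape: p3 at step 1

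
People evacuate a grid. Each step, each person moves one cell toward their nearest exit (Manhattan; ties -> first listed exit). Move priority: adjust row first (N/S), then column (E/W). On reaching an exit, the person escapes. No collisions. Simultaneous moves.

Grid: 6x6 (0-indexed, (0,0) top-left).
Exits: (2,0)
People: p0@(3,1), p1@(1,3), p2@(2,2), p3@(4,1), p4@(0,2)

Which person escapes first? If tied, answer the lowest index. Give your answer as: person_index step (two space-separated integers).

Step 1: p0:(3,1)->(2,1) | p1:(1,3)->(2,3) | p2:(2,2)->(2,1) | p3:(4,1)->(3,1) | p4:(0,2)->(1,2)
Step 2: p0:(2,1)->(2,0)->EXIT | p1:(2,3)->(2,2) | p2:(2,1)->(2,0)->EXIT | p3:(3,1)->(2,1) | p4:(1,2)->(2,2)
Step 3: p0:escaped | p1:(2,2)->(2,1) | p2:escaped | p3:(2,1)->(2,0)->EXIT | p4:(2,2)->(2,1)
Step 4: p0:escaped | p1:(2,1)->(2,0)->EXIT | p2:escaped | p3:escaped | p4:(2,1)->(2,0)->EXIT
Exit steps: [2, 4, 2, 3, 4]
First to escape: p0 at step 2

Answer: 0 2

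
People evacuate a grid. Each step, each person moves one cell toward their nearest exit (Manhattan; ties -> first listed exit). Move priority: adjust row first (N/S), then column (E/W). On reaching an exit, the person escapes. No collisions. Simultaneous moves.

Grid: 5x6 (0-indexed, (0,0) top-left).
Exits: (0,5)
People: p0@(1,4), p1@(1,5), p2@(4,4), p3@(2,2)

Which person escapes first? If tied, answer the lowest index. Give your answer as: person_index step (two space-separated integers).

Answer: 1 1

Derivation:
Step 1: p0:(1,4)->(0,4) | p1:(1,5)->(0,5)->EXIT | p2:(4,4)->(3,4) | p3:(2,2)->(1,2)
Step 2: p0:(0,4)->(0,5)->EXIT | p1:escaped | p2:(3,4)->(2,4) | p3:(1,2)->(0,2)
Step 3: p0:escaped | p1:escaped | p2:(2,4)->(1,4) | p3:(0,2)->(0,3)
Step 4: p0:escaped | p1:escaped | p2:(1,4)->(0,4) | p3:(0,3)->(0,4)
Step 5: p0:escaped | p1:escaped | p2:(0,4)->(0,5)->EXIT | p3:(0,4)->(0,5)->EXIT
Exit steps: [2, 1, 5, 5]
First to escape: p1 at step 1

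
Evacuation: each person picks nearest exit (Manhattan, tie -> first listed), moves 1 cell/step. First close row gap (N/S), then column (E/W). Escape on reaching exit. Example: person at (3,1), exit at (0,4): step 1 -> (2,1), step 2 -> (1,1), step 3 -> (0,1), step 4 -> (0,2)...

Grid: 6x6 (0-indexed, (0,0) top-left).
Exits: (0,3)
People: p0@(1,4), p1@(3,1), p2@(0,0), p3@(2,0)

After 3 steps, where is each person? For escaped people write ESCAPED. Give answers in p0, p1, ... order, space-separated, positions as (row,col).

Step 1: p0:(1,4)->(0,4) | p1:(3,1)->(2,1) | p2:(0,0)->(0,1) | p3:(2,0)->(1,0)
Step 2: p0:(0,4)->(0,3)->EXIT | p1:(2,1)->(1,1) | p2:(0,1)->(0,2) | p3:(1,0)->(0,0)
Step 3: p0:escaped | p1:(1,1)->(0,1) | p2:(0,2)->(0,3)->EXIT | p3:(0,0)->(0,1)

ESCAPED (0,1) ESCAPED (0,1)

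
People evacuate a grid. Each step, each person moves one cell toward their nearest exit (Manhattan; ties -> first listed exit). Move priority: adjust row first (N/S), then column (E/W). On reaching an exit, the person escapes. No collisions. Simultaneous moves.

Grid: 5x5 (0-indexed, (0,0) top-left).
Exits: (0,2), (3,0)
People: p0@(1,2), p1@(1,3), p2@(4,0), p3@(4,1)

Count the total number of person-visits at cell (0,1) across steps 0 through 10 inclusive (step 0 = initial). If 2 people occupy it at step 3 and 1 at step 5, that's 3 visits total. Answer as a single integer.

Answer: 0

Derivation:
Step 0: p0@(1,2) p1@(1,3) p2@(4,0) p3@(4,1) -> at (0,1): 0 [-], cum=0
Step 1: p0@ESC p1@(0,3) p2@ESC p3@(3,1) -> at (0,1): 0 [-], cum=0
Step 2: p0@ESC p1@ESC p2@ESC p3@ESC -> at (0,1): 0 [-], cum=0
Total visits = 0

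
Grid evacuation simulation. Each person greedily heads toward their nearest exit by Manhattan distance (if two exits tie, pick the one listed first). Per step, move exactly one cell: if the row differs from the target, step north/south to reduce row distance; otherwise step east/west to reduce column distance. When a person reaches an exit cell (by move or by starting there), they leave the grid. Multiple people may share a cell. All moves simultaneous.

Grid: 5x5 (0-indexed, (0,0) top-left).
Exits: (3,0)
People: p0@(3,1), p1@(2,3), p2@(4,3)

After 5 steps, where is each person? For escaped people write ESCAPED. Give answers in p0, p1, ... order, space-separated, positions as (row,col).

Step 1: p0:(3,1)->(3,0)->EXIT | p1:(2,3)->(3,3) | p2:(4,3)->(3,3)
Step 2: p0:escaped | p1:(3,3)->(3,2) | p2:(3,3)->(3,2)
Step 3: p0:escaped | p1:(3,2)->(3,1) | p2:(3,2)->(3,1)
Step 4: p0:escaped | p1:(3,1)->(3,0)->EXIT | p2:(3,1)->(3,0)->EXIT

ESCAPED ESCAPED ESCAPED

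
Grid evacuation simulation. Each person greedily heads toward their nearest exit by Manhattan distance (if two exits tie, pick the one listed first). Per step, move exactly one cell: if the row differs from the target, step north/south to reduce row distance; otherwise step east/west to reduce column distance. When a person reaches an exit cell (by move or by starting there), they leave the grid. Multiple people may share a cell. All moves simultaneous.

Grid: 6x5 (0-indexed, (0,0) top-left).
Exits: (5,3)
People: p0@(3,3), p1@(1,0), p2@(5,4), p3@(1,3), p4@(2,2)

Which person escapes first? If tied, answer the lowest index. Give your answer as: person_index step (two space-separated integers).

Step 1: p0:(3,3)->(4,3) | p1:(1,0)->(2,0) | p2:(5,4)->(5,3)->EXIT | p3:(1,3)->(2,3) | p4:(2,2)->(3,2)
Step 2: p0:(4,3)->(5,3)->EXIT | p1:(2,0)->(3,0) | p2:escaped | p3:(2,3)->(3,3) | p4:(3,2)->(4,2)
Step 3: p0:escaped | p1:(3,0)->(4,0) | p2:escaped | p3:(3,3)->(4,3) | p4:(4,2)->(5,2)
Step 4: p0:escaped | p1:(4,0)->(5,0) | p2:escaped | p3:(4,3)->(5,3)->EXIT | p4:(5,2)->(5,3)->EXIT
Step 5: p0:escaped | p1:(5,0)->(5,1) | p2:escaped | p3:escaped | p4:escaped
Step 6: p0:escaped | p1:(5,1)->(5,2) | p2:escaped | p3:escaped | p4:escaped
Step 7: p0:escaped | p1:(5,2)->(5,3)->EXIT | p2:escaped | p3:escaped | p4:escaped
Exit steps: [2, 7, 1, 4, 4]
First to escape: p2 at step 1

Answer: 2 1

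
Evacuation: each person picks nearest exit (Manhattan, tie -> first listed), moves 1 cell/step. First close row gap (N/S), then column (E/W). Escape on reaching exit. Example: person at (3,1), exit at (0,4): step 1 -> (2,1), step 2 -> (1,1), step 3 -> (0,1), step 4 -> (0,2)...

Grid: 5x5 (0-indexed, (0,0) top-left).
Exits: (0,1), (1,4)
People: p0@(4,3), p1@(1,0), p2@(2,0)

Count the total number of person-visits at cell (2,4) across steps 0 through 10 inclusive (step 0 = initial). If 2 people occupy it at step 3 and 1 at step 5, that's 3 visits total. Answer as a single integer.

Answer: 0

Derivation:
Step 0: p0@(4,3) p1@(1,0) p2@(2,0) -> at (2,4): 0 [-], cum=0
Step 1: p0@(3,3) p1@(0,0) p2@(1,0) -> at (2,4): 0 [-], cum=0
Step 2: p0@(2,3) p1@ESC p2@(0,0) -> at (2,4): 0 [-], cum=0
Step 3: p0@(1,3) p1@ESC p2@ESC -> at (2,4): 0 [-], cum=0
Step 4: p0@ESC p1@ESC p2@ESC -> at (2,4): 0 [-], cum=0
Total visits = 0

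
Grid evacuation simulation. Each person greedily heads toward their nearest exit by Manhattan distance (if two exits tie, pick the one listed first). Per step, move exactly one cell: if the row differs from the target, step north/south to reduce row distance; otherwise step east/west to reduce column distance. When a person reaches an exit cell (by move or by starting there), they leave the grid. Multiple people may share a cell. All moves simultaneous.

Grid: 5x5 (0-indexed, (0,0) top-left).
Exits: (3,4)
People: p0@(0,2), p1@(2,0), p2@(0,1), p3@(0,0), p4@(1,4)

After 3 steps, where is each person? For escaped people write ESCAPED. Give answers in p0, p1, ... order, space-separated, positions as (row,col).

Step 1: p0:(0,2)->(1,2) | p1:(2,0)->(3,0) | p2:(0,1)->(1,1) | p3:(0,0)->(1,0) | p4:(1,4)->(2,4)
Step 2: p0:(1,2)->(2,2) | p1:(3,0)->(3,1) | p2:(1,1)->(2,1) | p3:(1,0)->(2,0) | p4:(2,4)->(3,4)->EXIT
Step 3: p0:(2,2)->(3,2) | p1:(3,1)->(3,2) | p2:(2,1)->(3,1) | p3:(2,0)->(3,0) | p4:escaped

(3,2) (3,2) (3,1) (3,0) ESCAPED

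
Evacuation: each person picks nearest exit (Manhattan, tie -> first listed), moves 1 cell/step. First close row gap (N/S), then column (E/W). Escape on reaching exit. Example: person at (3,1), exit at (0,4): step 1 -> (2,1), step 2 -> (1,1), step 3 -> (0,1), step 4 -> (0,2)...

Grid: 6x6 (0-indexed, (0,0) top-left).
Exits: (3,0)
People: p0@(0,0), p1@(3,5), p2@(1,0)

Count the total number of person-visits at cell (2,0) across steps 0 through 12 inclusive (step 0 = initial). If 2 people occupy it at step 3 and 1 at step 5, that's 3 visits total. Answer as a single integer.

Step 0: p0@(0,0) p1@(3,5) p2@(1,0) -> at (2,0): 0 [-], cum=0
Step 1: p0@(1,0) p1@(3,4) p2@(2,0) -> at (2,0): 1 [p2], cum=1
Step 2: p0@(2,0) p1@(3,3) p2@ESC -> at (2,0): 1 [p0], cum=2
Step 3: p0@ESC p1@(3,2) p2@ESC -> at (2,0): 0 [-], cum=2
Step 4: p0@ESC p1@(3,1) p2@ESC -> at (2,0): 0 [-], cum=2
Step 5: p0@ESC p1@ESC p2@ESC -> at (2,0): 0 [-], cum=2
Total visits = 2

Answer: 2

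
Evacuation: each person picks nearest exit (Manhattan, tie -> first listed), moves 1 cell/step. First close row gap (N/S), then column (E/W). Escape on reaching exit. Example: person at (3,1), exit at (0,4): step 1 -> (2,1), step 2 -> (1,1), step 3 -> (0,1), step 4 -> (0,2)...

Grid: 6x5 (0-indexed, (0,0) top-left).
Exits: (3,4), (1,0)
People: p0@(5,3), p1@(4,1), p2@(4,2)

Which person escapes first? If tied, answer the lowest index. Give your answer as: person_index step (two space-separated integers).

Answer: 0 3

Derivation:
Step 1: p0:(5,3)->(4,3) | p1:(4,1)->(3,1) | p2:(4,2)->(3,2)
Step 2: p0:(4,3)->(3,3) | p1:(3,1)->(3,2) | p2:(3,2)->(3,3)
Step 3: p0:(3,3)->(3,4)->EXIT | p1:(3,2)->(3,3) | p2:(3,3)->(3,4)->EXIT
Step 4: p0:escaped | p1:(3,3)->(3,4)->EXIT | p2:escaped
Exit steps: [3, 4, 3]
First to escape: p0 at step 3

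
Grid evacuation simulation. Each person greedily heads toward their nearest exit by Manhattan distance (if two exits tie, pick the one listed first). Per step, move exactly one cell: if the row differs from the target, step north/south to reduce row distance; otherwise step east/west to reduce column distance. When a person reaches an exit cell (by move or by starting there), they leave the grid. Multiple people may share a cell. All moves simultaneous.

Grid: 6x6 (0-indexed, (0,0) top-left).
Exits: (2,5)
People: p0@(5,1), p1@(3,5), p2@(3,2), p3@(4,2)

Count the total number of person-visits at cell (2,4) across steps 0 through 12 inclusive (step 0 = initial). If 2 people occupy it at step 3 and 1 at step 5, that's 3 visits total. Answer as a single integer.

Answer: 3

Derivation:
Step 0: p0@(5,1) p1@(3,5) p2@(3,2) p3@(4,2) -> at (2,4): 0 [-], cum=0
Step 1: p0@(4,1) p1@ESC p2@(2,2) p3@(3,2) -> at (2,4): 0 [-], cum=0
Step 2: p0@(3,1) p1@ESC p2@(2,3) p3@(2,2) -> at (2,4): 0 [-], cum=0
Step 3: p0@(2,1) p1@ESC p2@(2,4) p3@(2,3) -> at (2,4): 1 [p2], cum=1
Step 4: p0@(2,2) p1@ESC p2@ESC p3@(2,4) -> at (2,4): 1 [p3], cum=2
Step 5: p0@(2,3) p1@ESC p2@ESC p3@ESC -> at (2,4): 0 [-], cum=2
Step 6: p0@(2,4) p1@ESC p2@ESC p3@ESC -> at (2,4): 1 [p0], cum=3
Step 7: p0@ESC p1@ESC p2@ESC p3@ESC -> at (2,4): 0 [-], cum=3
Total visits = 3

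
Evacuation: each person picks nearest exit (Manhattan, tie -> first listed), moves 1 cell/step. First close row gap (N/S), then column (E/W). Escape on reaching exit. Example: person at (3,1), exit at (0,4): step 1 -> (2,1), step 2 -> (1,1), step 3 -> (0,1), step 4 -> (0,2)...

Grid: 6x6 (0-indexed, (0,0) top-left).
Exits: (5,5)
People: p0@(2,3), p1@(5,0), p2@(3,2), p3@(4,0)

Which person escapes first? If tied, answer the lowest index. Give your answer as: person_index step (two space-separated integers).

Step 1: p0:(2,3)->(3,3) | p1:(5,0)->(5,1) | p2:(3,2)->(4,2) | p3:(4,0)->(5,0)
Step 2: p0:(3,3)->(4,3) | p1:(5,1)->(5,2) | p2:(4,2)->(5,2) | p3:(5,0)->(5,1)
Step 3: p0:(4,3)->(5,3) | p1:(5,2)->(5,3) | p2:(5,2)->(5,3) | p3:(5,1)->(5,2)
Step 4: p0:(5,3)->(5,4) | p1:(5,3)->(5,4) | p2:(5,3)->(5,4) | p3:(5,2)->(5,3)
Step 5: p0:(5,4)->(5,5)->EXIT | p1:(5,4)->(5,5)->EXIT | p2:(5,4)->(5,5)->EXIT | p3:(5,3)->(5,4)
Step 6: p0:escaped | p1:escaped | p2:escaped | p3:(5,4)->(5,5)->EXIT
Exit steps: [5, 5, 5, 6]
First to escape: p0 at step 5

Answer: 0 5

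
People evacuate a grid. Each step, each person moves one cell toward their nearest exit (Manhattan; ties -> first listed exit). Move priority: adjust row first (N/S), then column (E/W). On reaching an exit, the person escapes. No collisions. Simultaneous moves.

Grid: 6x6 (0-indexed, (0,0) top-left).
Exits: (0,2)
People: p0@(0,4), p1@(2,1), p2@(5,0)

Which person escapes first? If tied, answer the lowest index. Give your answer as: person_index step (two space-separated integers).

Answer: 0 2

Derivation:
Step 1: p0:(0,4)->(0,3) | p1:(2,1)->(1,1) | p2:(5,0)->(4,0)
Step 2: p0:(0,3)->(0,2)->EXIT | p1:(1,1)->(0,1) | p2:(4,0)->(3,0)
Step 3: p0:escaped | p1:(0,1)->(0,2)->EXIT | p2:(3,0)->(2,0)
Step 4: p0:escaped | p1:escaped | p2:(2,0)->(1,0)
Step 5: p0:escaped | p1:escaped | p2:(1,0)->(0,0)
Step 6: p0:escaped | p1:escaped | p2:(0,0)->(0,1)
Step 7: p0:escaped | p1:escaped | p2:(0,1)->(0,2)->EXIT
Exit steps: [2, 3, 7]
First to escape: p0 at step 2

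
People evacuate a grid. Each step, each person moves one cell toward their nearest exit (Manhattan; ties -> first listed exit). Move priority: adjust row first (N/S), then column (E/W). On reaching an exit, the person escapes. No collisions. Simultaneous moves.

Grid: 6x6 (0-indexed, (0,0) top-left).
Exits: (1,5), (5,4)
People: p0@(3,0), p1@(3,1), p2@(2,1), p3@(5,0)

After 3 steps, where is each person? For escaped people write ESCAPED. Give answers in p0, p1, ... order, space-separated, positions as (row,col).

Step 1: p0:(3,0)->(4,0) | p1:(3,1)->(4,1) | p2:(2,1)->(1,1) | p3:(5,0)->(5,1)
Step 2: p0:(4,0)->(5,0) | p1:(4,1)->(5,1) | p2:(1,1)->(1,2) | p3:(5,1)->(5,2)
Step 3: p0:(5,0)->(5,1) | p1:(5,1)->(5,2) | p2:(1,2)->(1,3) | p3:(5,2)->(5,3)

(5,1) (5,2) (1,3) (5,3)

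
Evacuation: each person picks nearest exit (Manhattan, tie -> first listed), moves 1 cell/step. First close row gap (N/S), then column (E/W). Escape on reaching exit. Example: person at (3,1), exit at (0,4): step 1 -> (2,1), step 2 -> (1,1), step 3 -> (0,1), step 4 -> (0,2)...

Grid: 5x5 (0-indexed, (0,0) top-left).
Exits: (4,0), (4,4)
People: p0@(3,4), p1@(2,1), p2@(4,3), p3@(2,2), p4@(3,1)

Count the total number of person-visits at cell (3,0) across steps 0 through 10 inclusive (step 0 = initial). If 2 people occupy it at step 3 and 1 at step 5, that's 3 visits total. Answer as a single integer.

Step 0: p0@(3,4) p1@(2,1) p2@(4,3) p3@(2,2) p4@(3,1) -> at (3,0): 0 [-], cum=0
Step 1: p0@ESC p1@(3,1) p2@ESC p3@(3,2) p4@(4,1) -> at (3,0): 0 [-], cum=0
Step 2: p0@ESC p1@(4,1) p2@ESC p3@(4,2) p4@ESC -> at (3,0): 0 [-], cum=0
Step 3: p0@ESC p1@ESC p2@ESC p3@(4,1) p4@ESC -> at (3,0): 0 [-], cum=0
Step 4: p0@ESC p1@ESC p2@ESC p3@ESC p4@ESC -> at (3,0): 0 [-], cum=0
Total visits = 0

Answer: 0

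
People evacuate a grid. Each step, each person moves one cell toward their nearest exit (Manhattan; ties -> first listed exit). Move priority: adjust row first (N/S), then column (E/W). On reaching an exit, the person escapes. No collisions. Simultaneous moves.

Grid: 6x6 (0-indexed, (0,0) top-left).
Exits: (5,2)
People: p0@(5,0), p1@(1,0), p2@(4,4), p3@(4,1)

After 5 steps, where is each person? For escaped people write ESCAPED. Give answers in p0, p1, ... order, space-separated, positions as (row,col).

Step 1: p0:(5,0)->(5,1) | p1:(1,0)->(2,0) | p2:(4,4)->(5,4) | p3:(4,1)->(5,1)
Step 2: p0:(5,1)->(5,2)->EXIT | p1:(2,0)->(3,0) | p2:(5,4)->(5,3) | p3:(5,1)->(5,2)->EXIT
Step 3: p0:escaped | p1:(3,0)->(4,0) | p2:(5,3)->(5,2)->EXIT | p3:escaped
Step 4: p0:escaped | p1:(4,0)->(5,0) | p2:escaped | p3:escaped
Step 5: p0:escaped | p1:(5,0)->(5,1) | p2:escaped | p3:escaped

ESCAPED (5,1) ESCAPED ESCAPED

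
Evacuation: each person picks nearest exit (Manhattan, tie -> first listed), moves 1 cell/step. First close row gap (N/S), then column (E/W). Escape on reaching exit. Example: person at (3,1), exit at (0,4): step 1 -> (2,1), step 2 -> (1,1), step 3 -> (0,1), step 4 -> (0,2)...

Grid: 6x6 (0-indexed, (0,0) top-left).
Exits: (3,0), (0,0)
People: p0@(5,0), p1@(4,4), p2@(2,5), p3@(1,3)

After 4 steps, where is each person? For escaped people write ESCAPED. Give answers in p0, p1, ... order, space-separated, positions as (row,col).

Step 1: p0:(5,0)->(4,0) | p1:(4,4)->(3,4) | p2:(2,5)->(3,5) | p3:(1,3)->(0,3)
Step 2: p0:(4,0)->(3,0)->EXIT | p1:(3,4)->(3,3) | p2:(3,5)->(3,4) | p3:(0,3)->(0,2)
Step 3: p0:escaped | p1:(3,3)->(3,2) | p2:(3,4)->(3,3) | p3:(0,2)->(0,1)
Step 4: p0:escaped | p1:(3,2)->(3,1) | p2:(3,3)->(3,2) | p3:(0,1)->(0,0)->EXIT

ESCAPED (3,1) (3,2) ESCAPED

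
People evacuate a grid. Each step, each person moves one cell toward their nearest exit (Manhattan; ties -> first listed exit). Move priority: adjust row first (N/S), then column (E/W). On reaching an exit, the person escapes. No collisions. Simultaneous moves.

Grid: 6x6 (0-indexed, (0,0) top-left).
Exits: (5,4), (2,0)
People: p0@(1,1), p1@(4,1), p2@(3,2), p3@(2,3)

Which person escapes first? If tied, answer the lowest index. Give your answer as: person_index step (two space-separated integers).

Step 1: p0:(1,1)->(2,1) | p1:(4,1)->(3,1) | p2:(3,2)->(2,2) | p3:(2,3)->(2,2)
Step 2: p0:(2,1)->(2,0)->EXIT | p1:(3,1)->(2,1) | p2:(2,2)->(2,1) | p3:(2,2)->(2,1)
Step 3: p0:escaped | p1:(2,1)->(2,0)->EXIT | p2:(2,1)->(2,0)->EXIT | p3:(2,1)->(2,0)->EXIT
Exit steps: [2, 3, 3, 3]
First to escape: p0 at step 2

Answer: 0 2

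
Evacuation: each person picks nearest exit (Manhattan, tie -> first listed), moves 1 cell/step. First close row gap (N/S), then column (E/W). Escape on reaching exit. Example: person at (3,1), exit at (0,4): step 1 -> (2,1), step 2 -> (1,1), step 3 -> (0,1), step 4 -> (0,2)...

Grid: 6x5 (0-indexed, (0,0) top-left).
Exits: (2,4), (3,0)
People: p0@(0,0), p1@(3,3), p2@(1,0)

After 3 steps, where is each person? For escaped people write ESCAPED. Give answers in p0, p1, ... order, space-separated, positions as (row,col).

Step 1: p0:(0,0)->(1,0) | p1:(3,3)->(2,3) | p2:(1,0)->(2,0)
Step 2: p0:(1,0)->(2,0) | p1:(2,3)->(2,4)->EXIT | p2:(2,0)->(3,0)->EXIT
Step 3: p0:(2,0)->(3,0)->EXIT | p1:escaped | p2:escaped

ESCAPED ESCAPED ESCAPED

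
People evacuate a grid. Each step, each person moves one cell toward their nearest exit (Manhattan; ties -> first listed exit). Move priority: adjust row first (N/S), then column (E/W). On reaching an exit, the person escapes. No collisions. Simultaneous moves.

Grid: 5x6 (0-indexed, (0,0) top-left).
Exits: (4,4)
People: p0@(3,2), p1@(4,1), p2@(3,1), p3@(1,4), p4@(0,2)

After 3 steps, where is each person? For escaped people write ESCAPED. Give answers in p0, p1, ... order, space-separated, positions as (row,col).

Step 1: p0:(3,2)->(4,2) | p1:(4,1)->(4,2) | p2:(3,1)->(4,1) | p3:(1,4)->(2,4) | p4:(0,2)->(1,2)
Step 2: p0:(4,2)->(4,3) | p1:(4,2)->(4,3) | p2:(4,1)->(4,2) | p3:(2,4)->(3,4) | p4:(1,2)->(2,2)
Step 3: p0:(4,3)->(4,4)->EXIT | p1:(4,3)->(4,4)->EXIT | p2:(4,2)->(4,3) | p3:(3,4)->(4,4)->EXIT | p4:(2,2)->(3,2)

ESCAPED ESCAPED (4,3) ESCAPED (3,2)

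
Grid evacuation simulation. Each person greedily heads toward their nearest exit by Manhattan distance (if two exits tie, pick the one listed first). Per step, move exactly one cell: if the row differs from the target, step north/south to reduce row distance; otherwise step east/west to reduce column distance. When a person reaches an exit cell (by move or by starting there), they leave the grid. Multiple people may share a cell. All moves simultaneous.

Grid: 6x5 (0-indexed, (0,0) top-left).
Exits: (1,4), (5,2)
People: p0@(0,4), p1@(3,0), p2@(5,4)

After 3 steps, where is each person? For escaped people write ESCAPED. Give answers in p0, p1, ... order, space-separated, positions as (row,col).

Step 1: p0:(0,4)->(1,4)->EXIT | p1:(3,0)->(4,0) | p2:(5,4)->(5,3)
Step 2: p0:escaped | p1:(4,0)->(5,0) | p2:(5,3)->(5,2)->EXIT
Step 3: p0:escaped | p1:(5,0)->(5,1) | p2:escaped

ESCAPED (5,1) ESCAPED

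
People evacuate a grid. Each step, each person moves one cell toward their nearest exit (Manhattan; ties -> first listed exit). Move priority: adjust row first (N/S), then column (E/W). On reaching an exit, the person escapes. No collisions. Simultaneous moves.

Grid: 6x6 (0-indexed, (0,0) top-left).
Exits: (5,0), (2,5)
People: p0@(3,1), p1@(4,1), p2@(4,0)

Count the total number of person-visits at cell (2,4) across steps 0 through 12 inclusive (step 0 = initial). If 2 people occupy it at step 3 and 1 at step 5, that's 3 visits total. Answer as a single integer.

Answer: 0

Derivation:
Step 0: p0@(3,1) p1@(4,1) p2@(4,0) -> at (2,4): 0 [-], cum=0
Step 1: p0@(4,1) p1@(5,1) p2@ESC -> at (2,4): 0 [-], cum=0
Step 2: p0@(5,1) p1@ESC p2@ESC -> at (2,4): 0 [-], cum=0
Step 3: p0@ESC p1@ESC p2@ESC -> at (2,4): 0 [-], cum=0
Total visits = 0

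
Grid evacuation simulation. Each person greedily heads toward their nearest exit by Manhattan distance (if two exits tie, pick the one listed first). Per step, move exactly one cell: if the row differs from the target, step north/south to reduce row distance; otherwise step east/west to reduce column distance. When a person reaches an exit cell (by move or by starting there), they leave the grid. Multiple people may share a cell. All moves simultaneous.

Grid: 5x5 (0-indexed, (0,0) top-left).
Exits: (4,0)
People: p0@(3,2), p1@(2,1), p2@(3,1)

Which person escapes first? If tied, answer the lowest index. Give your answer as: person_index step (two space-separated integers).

Answer: 2 2

Derivation:
Step 1: p0:(3,2)->(4,2) | p1:(2,1)->(3,1) | p2:(3,1)->(4,1)
Step 2: p0:(4,2)->(4,1) | p1:(3,1)->(4,1) | p2:(4,1)->(4,0)->EXIT
Step 3: p0:(4,1)->(4,0)->EXIT | p1:(4,1)->(4,0)->EXIT | p2:escaped
Exit steps: [3, 3, 2]
First to escape: p2 at step 2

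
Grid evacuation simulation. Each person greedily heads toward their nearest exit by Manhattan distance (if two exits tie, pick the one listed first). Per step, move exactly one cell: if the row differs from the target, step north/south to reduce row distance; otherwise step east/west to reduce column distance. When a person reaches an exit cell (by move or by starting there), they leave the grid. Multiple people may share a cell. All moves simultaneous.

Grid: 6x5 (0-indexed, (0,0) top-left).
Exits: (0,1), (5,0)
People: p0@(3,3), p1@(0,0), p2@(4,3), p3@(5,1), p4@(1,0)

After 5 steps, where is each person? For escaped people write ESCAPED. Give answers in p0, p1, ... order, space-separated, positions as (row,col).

Step 1: p0:(3,3)->(2,3) | p1:(0,0)->(0,1)->EXIT | p2:(4,3)->(5,3) | p3:(5,1)->(5,0)->EXIT | p4:(1,0)->(0,0)
Step 2: p0:(2,3)->(1,3) | p1:escaped | p2:(5,3)->(5,2) | p3:escaped | p4:(0,0)->(0,1)->EXIT
Step 3: p0:(1,3)->(0,3) | p1:escaped | p2:(5,2)->(5,1) | p3:escaped | p4:escaped
Step 4: p0:(0,3)->(0,2) | p1:escaped | p2:(5,1)->(5,0)->EXIT | p3:escaped | p4:escaped
Step 5: p0:(0,2)->(0,1)->EXIT | p1:escaped | p2:escaped | p3:escaped | p4:escaped

ESCAPED ESCAPED ESCAPED ESCAPED ESCAPED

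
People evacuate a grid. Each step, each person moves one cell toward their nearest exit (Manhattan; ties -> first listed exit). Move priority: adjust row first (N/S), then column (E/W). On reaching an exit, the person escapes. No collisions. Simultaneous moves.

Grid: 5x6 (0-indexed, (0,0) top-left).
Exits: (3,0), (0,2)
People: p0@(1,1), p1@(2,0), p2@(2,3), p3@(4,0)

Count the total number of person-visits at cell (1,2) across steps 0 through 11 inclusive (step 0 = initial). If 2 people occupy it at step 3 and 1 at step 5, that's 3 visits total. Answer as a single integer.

Answer: 0

Derivation:
Step 0: p0@(1,1) p1@(2,0) p2@(2,3) p3@(4,0) -> at (1,2): 0 [-], cum=0
Step 1: p0@(0,1) p1@ESC p2@(1,3) p3@ESC -> at (1,2): 0 [-], cum=0
Step 2: p0@ESC p1@ESC p2@(0,3) p3@ESC -> at (1,2): 0 [-], cum=0
Step 3: p0@ESC p1@ESC p2@ESC p3@ESC -> at (1,2): 0 [-], cum=0
Total visits = 0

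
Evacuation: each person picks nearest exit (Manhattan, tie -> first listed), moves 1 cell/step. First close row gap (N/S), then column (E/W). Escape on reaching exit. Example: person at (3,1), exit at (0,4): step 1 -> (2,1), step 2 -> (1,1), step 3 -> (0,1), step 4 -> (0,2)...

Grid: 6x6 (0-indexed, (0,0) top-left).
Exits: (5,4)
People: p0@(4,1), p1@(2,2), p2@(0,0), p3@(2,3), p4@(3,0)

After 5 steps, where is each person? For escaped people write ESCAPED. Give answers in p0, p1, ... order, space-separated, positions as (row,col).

Step 1: p0:(4,1)->(5,1) | p1:(2,2)->(3,2) | p2:(0,0)->(1,0) | p3:(2,3)->(3,3) | p4:(3,0)->(4,0)
Step 2: p0:(5,1)->(5,2) | p1:(3,2)->(4,2) | p2:(1,0)->(2,0) | p3:(3,3)->(4,3) | p4:(4,0)->(5,0)
Step 3: p0:(5,2)->(5,3) | p1:(4,2)->(5,2) | p2:(2,0)->(3,0) | p3:(4,3)->(5,3) | p4:(5,0)->(5,1)
Step 4: p0:(5,3)->(5,4)->EXIT | p1:(5,2)->(5,3) | p2:(3,0)->(4,0) | p3:(5,3)->(5,4)->EXIT | p4:(5,1)->(5,2)
Step 5: p0:escaped | p1:(5,3)->(5,4)->EXIT | p2:(4,0)->(5,0) | p3:escaped | p4:(5,2)->(5,3)

ESCAPED ESCAPED (5,0) ESCAPED (5,3)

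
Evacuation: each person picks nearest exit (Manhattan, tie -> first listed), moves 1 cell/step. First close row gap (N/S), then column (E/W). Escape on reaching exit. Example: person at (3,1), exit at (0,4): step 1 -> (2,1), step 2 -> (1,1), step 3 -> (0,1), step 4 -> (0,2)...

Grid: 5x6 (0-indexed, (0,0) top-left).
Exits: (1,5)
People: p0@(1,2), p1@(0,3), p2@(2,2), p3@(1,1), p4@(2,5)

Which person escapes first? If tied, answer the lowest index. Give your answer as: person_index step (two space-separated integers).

Step 1: p0:(1,2)->(1,3) | p1:(0,3)->(1,3) | p2:(2,2)->(1,2) | p3:(1,1)->(1,2) | p4:(2,5)->(1,5)->EXIT
Step 2: p0:(1,3)->(1,4) | p1:(1,3)->(1,4) | p2:(1,2)->(1,3) | p3:(1,2)->(1,3) | p4:escaped
Step 3: p0:(1,4)->(1,5)->EXIT | p1:(1,4)->(1,5)->EXIT | p2:(1,3)->(1,4) | p3:(1,3)->(1,4) | p4:escaped
Step 4: p0:escaped | p1:escaped | p2:(1,4)->(1,5)->EXIT | p3:(1,4)->(1,5)->EXIT | p4:escaped
Exit steps: [3, 3, 4, 4, 1]
First to escape: p4 at step 1

Answer: 4 1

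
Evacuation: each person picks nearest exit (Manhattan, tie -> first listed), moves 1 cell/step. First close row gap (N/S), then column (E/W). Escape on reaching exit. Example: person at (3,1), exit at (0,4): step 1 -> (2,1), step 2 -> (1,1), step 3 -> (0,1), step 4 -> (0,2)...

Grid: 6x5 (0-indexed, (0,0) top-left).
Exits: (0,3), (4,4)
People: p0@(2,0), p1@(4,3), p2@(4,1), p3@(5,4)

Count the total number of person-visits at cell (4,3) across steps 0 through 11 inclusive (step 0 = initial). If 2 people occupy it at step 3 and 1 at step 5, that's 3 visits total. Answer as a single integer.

Step 0: p0@(2,0) p1@(4,3) p2@(4,1) p3@(5,4) -> at (4,3): 1 [p1], cum=1
Step 1: p0@(1,0) p1@ESC p2@(4,2) p3@ESC -> at (4,3): 0 [-], cum=1
Step 2: p0@(0,0) p1@ESC p2@(4,3) p3@ESC -> at (4,3): 1 [p2], cum=2
Step 3: p0@(0,1) p1@ESC p2@ESC p3@ESC -> at (4,3): 0 [-], cum=2
Step 4: p0@(0,2) p1@ESC p2@ESC p3@ESC -> at (4,3): 0 [-], cum=2
Step 5: p0@ESC p1@ESC p2@ESC p3@ESC -> at (4,3): 0 [-], cum=2
Total visits = 2

Answer: 2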